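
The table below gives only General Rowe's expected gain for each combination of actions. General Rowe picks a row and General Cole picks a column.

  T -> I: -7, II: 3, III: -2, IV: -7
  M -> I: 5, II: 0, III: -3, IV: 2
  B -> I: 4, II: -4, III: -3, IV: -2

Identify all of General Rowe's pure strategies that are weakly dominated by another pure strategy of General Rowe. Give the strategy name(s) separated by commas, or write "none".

T is not dominated — it holds its own against M at II (3>0); B at II (3>-4).
M: no other strategy beats it everywhere (T at I (5>-7); B at I (5>4)).
B is weakly dominated by M (I: 5>4, II: 0>-4, III: -3=-3, IV: 2>-2).

B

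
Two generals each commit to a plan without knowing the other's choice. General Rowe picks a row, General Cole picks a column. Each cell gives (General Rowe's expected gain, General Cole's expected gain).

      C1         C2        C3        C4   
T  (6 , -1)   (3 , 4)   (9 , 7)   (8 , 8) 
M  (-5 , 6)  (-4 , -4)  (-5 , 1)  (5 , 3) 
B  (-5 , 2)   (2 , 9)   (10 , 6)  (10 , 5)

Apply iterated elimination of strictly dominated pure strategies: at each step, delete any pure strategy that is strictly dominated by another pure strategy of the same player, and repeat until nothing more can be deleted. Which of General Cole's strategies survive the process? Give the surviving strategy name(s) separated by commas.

C2, C3, C4

For General Rowe, T strictly dominates M on the remaining columns (C1: 6>-5, C2: 3>-4, C3: 9>-5, C4: 8>5); eliminate M.
General Cole's strategy C1 is strictly dominated by C2 (T: 4>-1, B: 9>2) and is removed.
Among the remaining strategies, none is strictly dominated by another pure strategy of the same player, so the elimination stops.
Surviving strategies — General Rowe: {T, B}; General Cole: {C2, C3, C4}.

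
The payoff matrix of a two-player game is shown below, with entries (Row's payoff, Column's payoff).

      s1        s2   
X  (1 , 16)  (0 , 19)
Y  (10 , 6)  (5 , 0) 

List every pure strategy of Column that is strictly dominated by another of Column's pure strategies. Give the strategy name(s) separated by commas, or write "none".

Nothing dominates s1: s2 at Y (6>0).
s2 is not dominated — it holds its own against s1 at X (19>16).

none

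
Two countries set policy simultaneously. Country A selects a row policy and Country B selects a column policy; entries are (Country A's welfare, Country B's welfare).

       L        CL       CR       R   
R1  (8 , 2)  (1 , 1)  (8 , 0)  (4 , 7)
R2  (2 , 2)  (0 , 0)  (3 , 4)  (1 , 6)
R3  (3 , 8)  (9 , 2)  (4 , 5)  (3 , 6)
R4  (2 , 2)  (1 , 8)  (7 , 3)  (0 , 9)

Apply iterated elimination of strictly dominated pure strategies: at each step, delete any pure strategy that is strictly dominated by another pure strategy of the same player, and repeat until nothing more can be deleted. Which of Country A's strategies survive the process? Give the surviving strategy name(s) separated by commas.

Row R2 is eliminated: R1 beats it against every remaining column (L: 8>2, CL: 1>0, CR: 8>3, R: 4>1).
Country B's strategy CL is strictly dominated by R (R1: 7>1, R3: 6>2, R4: 9>8) and is removed.
Row R3 is eliminated: R1 beats it against every remaining column (L: 8>3, CR: 8>4, R: 4>3).
Row R4 is eliminated: R1 beats it against every remaining column (L: 8>2, CR: 8>7, R: 4>0).
Column L is eliminated: R beats it against every remaining row (R1: 7>2).
Country B's strategy CR is strictly dominated by R (R1: 7>0) and is removed.
Among the remaining strategies, none is strictly dominated by another pure strategy of the same player, so the elimination stops.
Surviving strategies — Country A: {R1}; Country B: {R}.

R1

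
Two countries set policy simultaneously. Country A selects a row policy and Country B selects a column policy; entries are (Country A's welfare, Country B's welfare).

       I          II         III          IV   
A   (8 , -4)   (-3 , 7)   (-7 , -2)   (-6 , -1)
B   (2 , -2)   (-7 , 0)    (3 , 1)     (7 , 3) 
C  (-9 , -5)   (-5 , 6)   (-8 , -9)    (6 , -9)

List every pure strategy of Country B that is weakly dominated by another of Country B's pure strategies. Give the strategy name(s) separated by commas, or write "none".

I, III

I is weakly dominated by II (A: 7>-4, B: 0>-2, C: 6>-5).
II: no other strategy beats it everywhere (I at A (7>-4); III at A (7>-2); IV at A (7>-1)).
IV weakly dominates III — A: -1>-2, B: 3>1, C: -9=-9.
IV: no other strategy beats it everywhere (I at A (-1>-4); II at B (3>0); III at A (-1>-2)).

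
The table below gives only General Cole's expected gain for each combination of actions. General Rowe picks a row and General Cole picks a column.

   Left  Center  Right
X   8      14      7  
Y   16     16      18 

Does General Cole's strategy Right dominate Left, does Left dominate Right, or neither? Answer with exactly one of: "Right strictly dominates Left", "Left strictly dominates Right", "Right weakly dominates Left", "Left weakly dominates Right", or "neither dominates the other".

Right's payoffs vs Left's, by General Rowe's action — X: 7<8, Y: 18>16.
Right does better at Y but worse at X; neither strategy dominates the other.

neither dominates the other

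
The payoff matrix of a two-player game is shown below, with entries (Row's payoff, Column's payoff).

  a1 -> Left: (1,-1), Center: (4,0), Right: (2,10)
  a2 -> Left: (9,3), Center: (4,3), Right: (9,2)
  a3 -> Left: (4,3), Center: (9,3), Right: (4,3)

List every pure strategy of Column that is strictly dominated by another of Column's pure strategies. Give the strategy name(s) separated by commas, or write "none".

none

Left: no other strategy beats it everywhere (Center at a2 (3=3); Right at a2 (3>2)).
Center is not dominated — it holds its own against Left at a1 (0>-1); Right at a2 (3>2).
Right: no other strategy beats it everywhere (Left at a1 (10>-1); Center at a1 (10>0)).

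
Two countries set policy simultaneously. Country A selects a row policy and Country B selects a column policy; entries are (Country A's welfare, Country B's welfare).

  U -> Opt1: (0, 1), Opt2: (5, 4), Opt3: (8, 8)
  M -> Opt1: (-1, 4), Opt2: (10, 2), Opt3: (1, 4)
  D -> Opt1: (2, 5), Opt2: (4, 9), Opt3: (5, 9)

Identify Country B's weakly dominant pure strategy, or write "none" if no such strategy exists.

Opt3 vs Opt1: U: 8>1, M: 4=4, D: 9>5.
Opt3 vs Opt2: U: 8>4, M: 4>2, D: 9=9.
Opt3 is at least as good as every other strategy against every opponent action, so it is weakly dominant.

Opt3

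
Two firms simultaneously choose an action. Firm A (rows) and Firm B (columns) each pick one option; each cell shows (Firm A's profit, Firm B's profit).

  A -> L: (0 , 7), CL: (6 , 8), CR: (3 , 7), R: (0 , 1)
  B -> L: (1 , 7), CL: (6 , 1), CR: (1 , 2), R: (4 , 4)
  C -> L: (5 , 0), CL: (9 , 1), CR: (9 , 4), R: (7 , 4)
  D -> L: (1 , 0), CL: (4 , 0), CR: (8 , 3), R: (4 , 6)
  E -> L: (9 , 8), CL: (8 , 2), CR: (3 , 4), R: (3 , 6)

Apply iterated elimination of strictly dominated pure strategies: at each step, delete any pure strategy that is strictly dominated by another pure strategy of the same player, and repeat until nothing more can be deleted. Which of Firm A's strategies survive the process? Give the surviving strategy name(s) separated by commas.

For Firm A, C strictly dominates A on the remaining columns (L: 5>0, CL: 9>6, CR: 9>3, R: 7>0); eliminate A.
Row B is eliminated: C beats it against every remaining column (L: 5>1, CL: 9>6, CR: 9>1, R: 7>4).
Firm A's strategy D is strictly dominated by C (L: 5>1, CL: 9>4, CR: 9>8, R: 7>4) and is removed.
Column CL is eliminated: CR beats it against every remaining row (C: 4>1, E: 4>2).
Among the remaining strategies, none is strictly dominated by another pure strategy of the same player, so the elimination stops.
Surviving strategies — Firm A: {C, E}; Firm B: {L, CR, R}.

C, E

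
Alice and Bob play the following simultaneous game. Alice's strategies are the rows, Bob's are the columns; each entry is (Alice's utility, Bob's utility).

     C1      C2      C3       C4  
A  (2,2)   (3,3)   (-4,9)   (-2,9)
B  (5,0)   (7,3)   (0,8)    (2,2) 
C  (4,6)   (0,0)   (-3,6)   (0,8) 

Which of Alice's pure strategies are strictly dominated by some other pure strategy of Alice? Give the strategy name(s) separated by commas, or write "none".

B strictly dominates A — C1: 5>2, C2: 7>3, C3: 0>-4, C4: 2>-2.
B is not dominated — it holds its own against A at C1 (5>2); C at C1 (5>4).
C: dominated, since B does at least as well everywhere (C1: 5>4, C2: 7>0, C3: 0>-3, C4: 2>0).

A, C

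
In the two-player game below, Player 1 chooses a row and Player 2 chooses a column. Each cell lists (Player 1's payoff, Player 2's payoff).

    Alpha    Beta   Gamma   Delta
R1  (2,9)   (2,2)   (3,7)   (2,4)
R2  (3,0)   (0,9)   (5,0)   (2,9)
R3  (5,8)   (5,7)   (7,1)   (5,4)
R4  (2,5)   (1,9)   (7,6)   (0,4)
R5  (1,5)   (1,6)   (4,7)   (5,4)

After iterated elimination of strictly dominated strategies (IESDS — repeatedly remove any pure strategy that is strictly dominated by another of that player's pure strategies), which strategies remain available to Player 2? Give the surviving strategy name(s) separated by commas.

Alpha

For Player 1, R3 strictly dominates R1 on the remaining columns (Alpha: 5>2, Beta: 5>2, Gamma: 7>3, Delta: 5>2); eliminate R1.
Player 1's strategy R2 is strictly dominated by R3 (Alpha: 5>3, Beta: 5>0, Gamma: 7>5, Delta: 5>2) and is removed.
For Player 2, Alpha strictly dominates Delta on the remaining rows (R3: 8>4, R4: 5>4, R5: 5>4); eliminate Delta.
Row R5 is eliminated: R3 beats it against every remaining column (Alpha: 5>1, Beta: 5>1, Gamma: 7>4).
For Player 2, Beta strictly dominates Gamma on the remaining rows (R3: 7>1, R4: 9>6); eliminate Gamma.
Player 1's strategy R4 is strictly dominated by R3 (Alpha: 5>2, Beta: 5>1) and is removed.
Player 2's strategy Beta is strictly dominated by Alpha (R3: 8>7) and is removed.
Among the remaining strategies, none is strictly dominated by another pure strategy of the same player, so the elimination stops.
Surviving strategies — Player 1: {R3}; Player 2: {Alpha}.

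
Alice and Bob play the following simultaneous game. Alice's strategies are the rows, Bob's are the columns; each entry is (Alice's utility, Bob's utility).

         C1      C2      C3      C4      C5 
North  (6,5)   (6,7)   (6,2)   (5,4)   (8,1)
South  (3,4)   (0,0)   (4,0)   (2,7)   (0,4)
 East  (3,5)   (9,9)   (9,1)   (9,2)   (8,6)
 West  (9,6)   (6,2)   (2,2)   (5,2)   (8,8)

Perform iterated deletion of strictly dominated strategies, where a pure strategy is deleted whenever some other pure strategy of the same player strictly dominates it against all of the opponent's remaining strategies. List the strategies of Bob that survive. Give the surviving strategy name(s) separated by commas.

For Alice, North strictly dominates South on the remaining columns (C1: 6>3, C2: 6>0, C3: 6>4, C4: 5>2, C5: 8>0); eliminate South.
For Bob, C1 strictly dominates C3 on the remaining rows (North: 5>2, East: 5>1, West: 6>2); eliminate C3.
Bob's strategy C4 is strictly dominated by C1 (North: 5>4, East: 5>2, West: 6>2) and is removed.
Among the remaining strategies, none is strictly dominated by another pure strategy of the same player, so the elimination stops.
Surviving strategies — Alice: {North, East, West}; Bob: {C1, C2, C5}.

C1, C2, C5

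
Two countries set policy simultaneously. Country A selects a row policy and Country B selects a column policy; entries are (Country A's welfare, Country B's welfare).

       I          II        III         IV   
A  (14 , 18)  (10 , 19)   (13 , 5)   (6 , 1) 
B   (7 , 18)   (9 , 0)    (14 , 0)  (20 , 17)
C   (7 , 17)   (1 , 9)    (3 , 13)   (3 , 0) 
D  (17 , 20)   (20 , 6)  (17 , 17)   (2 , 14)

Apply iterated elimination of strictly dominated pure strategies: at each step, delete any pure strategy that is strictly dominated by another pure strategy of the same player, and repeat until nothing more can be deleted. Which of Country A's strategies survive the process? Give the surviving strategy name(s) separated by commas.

D

For Country A, A strictly dominates C on the remaining columns (I: 14>7, II: 10>1, III: 13>3, IV: 6>3); eliminate C.
Country B's strategy III is strictly dominated by I (A: 18>5, B: 18>0, D: 20>17) and is removed.
For Country B, I strictly dominates IV on the remaining rows (A: 18>1, B: 18>17, D: 20>14); eliminate IV.
For Country A, D strictly dominates A on the remaining columns (I: 17>14, II: 20>10); eliminate A.
For Country A, D strictly dominates B on the remaining columns (I: 17>7, II: 20>9); eliminate B.
Country B's strategy II is strictly dominated by I (D: 20>6) and is removed.
Among the remaining strategies, none is strictly dominated by another pure strategy of the same player, so the elimination stops.
Surviving strategies — Country A: {D}; Country B: {I}.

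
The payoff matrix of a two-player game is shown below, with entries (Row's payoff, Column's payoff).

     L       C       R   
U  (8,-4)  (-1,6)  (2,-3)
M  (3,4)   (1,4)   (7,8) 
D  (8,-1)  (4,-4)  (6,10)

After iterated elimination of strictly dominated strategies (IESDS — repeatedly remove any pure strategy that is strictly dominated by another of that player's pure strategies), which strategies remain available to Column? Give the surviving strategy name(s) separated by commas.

R

For Column, R strictly dominates L on the remaining rows (U: -3>-4, M: 8>4, D: 10>-1); eliminate L.
Row's strategy U is strictly dominated by M (C: 1>-1, R: 7>2) and is removed.
Column's strategy C is strictly dominated by R (M: 8>4, D: 10>-4) and is removed.
For Row, M strictly dominates D on the remaining columns (R: 7>6); eliminate D.
Among the remaining strategies, none is strictly dominated by another pure strategy of the same player, so the elimination stops.
Surviving strategies — Row: {M}; Column: {R}.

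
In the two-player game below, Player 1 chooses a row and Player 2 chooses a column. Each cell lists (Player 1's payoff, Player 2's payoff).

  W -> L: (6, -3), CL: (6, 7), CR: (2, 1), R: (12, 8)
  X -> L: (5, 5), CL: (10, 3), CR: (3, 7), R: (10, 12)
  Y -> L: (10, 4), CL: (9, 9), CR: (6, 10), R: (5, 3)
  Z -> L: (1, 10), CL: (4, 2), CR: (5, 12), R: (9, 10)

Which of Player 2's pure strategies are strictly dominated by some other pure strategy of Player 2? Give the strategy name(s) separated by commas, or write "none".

CR strictly dominates L — W: 1>-3, X: 7>5, Y: 10>4, Z: 12>10.
CL: no other strategy beats it everywhere (L at W (7>-3); CR at W (7>1); R at Y (9>3)).
CR: no other strategy beats it everywhere (L at W (1>-3); CL at X (7>3); R at Y (10>3)).
Nothing dominates R: L at W (8>-3); CL at W (8>7); CR at W (8>1).

L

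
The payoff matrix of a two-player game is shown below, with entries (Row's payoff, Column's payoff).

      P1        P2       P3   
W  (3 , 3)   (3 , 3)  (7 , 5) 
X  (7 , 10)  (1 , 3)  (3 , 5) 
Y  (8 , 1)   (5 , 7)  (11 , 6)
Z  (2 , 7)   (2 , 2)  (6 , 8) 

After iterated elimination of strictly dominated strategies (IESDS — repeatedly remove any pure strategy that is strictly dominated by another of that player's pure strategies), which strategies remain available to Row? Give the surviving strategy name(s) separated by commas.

Row's strategy W is strictly dominated by Y (P1: 8>3, P2: 5>3, P3: 11>7) and is removed.
For Row, Y strictly dominates X on the remaining columns (P1: 8>7, P2: 5>1, P3: 11>3); eliminate X.
Row Z is eliminated: Y beats it against every remaining column (P1: 8>2, P2: 5>2, P3: 11>6).
Column P1 is eliminated: P2 beats it against every remaining row (Y: 7>1).
For Column, P2 strictly dominates P3 on the remaining rows (Y: 7>6); eliminate P3.
Among the remaining strategies, none is strictly dominated by another pure strategy of the same player, so the elimination stops.
Surviving strategies — Row: {Y}; Column: {P2}.

Y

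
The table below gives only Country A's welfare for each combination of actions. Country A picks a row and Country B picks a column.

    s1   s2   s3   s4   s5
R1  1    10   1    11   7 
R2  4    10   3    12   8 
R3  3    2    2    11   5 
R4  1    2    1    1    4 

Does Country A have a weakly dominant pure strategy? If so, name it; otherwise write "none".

R2

R2 vs R1: s1: 4>1, s2: 10=10, s3: 3>1, s4: 12>11, s5: 8>7.
R2 vs R3: s1: 4>3, s2: 10>2, s3: 3>2, s4: 12>11, s5: 8>5.
R2 vs R4: s1: 4>1, s2: 10>2, s3: 3>1, s4: 12>1, s5: 8>4.
R2 is at least as good as every other strategy against every opponent action, so it is weakly dominant.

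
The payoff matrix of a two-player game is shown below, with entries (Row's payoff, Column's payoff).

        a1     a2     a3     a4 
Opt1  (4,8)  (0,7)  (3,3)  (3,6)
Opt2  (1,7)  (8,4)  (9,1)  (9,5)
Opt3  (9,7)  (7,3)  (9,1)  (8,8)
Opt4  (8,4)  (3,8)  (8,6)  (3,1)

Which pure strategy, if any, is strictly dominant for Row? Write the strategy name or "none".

none

Opt1 fails to dominate Opt2 at a2 (0<8).
Opt2 fails to dominate Opt1 at a1 (1<4).
Opt3 fails to dominate Opt2 at a2 (7<8).
Opt4 fails to dominate Opt1 at a4 (3=3).
No single strategy dominates all the others.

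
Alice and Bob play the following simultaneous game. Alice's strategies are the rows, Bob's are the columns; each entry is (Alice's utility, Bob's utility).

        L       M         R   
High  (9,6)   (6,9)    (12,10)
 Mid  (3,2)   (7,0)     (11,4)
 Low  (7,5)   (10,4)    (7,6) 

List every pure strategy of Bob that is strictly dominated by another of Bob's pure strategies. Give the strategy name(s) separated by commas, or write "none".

L, M

L: dominated, since R does at least as well everywhere (High: 10>6, Mid: 4>2, Low: 6>5).
R strictly dominates M — High: 10>9, Mid: 4>0, Low: 6>4.
Nothing dominates R: L at High (10>6); M at High (10>9).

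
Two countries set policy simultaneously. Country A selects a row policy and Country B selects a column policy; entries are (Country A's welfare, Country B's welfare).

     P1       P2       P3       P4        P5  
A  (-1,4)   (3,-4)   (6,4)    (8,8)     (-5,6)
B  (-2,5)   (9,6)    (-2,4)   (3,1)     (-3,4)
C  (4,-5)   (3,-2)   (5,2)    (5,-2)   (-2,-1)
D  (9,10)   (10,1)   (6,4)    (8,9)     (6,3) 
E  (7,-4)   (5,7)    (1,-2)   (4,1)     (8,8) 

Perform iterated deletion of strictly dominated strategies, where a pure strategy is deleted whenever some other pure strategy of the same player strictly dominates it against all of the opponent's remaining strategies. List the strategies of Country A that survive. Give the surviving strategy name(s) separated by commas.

A, D, E

For Country A, D strictly dominates B on the remaining columns (P1: 9>-2, P2: 10>9, P3: 6>-2, P4: 8>3, P5: 6>-3); eliminate B.
For Country A, D strictly dominates C on the remaining columns (P1: 9>4, P2: 10>3, P3: 6>5, P4: 8>5, P5: 6>-2); eliminate C.
For Country B, P5 strictly dominates P2 on the remaining rows (A: 6>-4, D: 3>1, E: 8>7); eliminate P2.
For Country B, P4 strictly dominates P3 on the remaining rows (A: 8>4, D: 9>4, E: 1>-2); eliminate P3.
Among the remaining strategies, none is strictly dominated by another pure strategy of the same player, so the elimination stops.
Surviving strategies — Country A: {A, D, E}; Country B: {P1, P4, P5}.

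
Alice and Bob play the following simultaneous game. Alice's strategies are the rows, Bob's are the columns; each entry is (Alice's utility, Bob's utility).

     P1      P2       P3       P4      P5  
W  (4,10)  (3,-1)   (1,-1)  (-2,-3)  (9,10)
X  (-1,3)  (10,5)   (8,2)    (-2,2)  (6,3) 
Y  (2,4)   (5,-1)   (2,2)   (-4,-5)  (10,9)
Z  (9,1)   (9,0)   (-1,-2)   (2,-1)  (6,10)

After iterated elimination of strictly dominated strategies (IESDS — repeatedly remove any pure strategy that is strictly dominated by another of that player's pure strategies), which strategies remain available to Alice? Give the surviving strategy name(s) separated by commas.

W, X, Y, Z

For Bob, P1 strictly dominates P3 on the remaining rows (W: 10>-1, X: 3>2, Y: 4>2, Z: 1>-2); eliminate P3.
Bob's strategy P4 is strictly dominated by P1 (W: 10>-3, X: 3>2, Y: 4>-5, Z: 1>-1) and is removed.
Among the remaining strategies, none is strictly dominated by another pure strategy of the same player, so the elimination stops.
Surviving strategies — Alice: {W, X, Y, Z}; Bob: {P1, P2, P5}.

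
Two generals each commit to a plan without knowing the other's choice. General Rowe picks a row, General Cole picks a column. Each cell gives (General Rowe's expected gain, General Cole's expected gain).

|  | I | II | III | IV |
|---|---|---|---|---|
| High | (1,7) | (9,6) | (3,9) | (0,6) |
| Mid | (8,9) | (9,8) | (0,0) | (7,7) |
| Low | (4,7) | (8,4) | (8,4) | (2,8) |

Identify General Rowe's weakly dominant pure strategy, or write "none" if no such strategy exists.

none

High fails to dominate Mid at I (1<8).
Mid fails to dominate High at III (0<3).
Low fails to dominate High at II (8<9).
No single strategy dominates all the others.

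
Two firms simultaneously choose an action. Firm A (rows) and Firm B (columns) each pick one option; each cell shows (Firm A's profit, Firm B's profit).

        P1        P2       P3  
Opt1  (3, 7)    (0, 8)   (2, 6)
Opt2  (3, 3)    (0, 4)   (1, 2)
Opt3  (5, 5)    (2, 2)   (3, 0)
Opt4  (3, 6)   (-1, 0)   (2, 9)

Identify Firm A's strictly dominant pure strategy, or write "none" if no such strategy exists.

Opt3

Opt3 vs Opt1: P1: 5>3, P2: 2>0, P3: 3>2.
Opt3 vs Opt2: P1: 5>3, P2: 2>0, P3: 3>1.
Opt3 vs Opt4: P1: 5>3, P2: 2>-1, P3: 3>2.
Opt3 strictly beats every other strategy against every opponent action, so it is strictly dominant.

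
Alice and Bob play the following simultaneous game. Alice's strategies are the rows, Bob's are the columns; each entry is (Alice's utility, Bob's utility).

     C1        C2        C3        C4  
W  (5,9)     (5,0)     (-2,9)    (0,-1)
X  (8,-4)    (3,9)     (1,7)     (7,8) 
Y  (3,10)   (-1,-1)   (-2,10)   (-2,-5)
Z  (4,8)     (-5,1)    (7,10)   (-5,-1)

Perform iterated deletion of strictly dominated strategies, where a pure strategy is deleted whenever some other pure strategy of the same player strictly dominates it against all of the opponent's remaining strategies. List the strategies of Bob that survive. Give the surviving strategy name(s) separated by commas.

Alice's strategy Y is strictly dominated by X (C1: 8>3, C2: 3>-1, C3: 1>-2, C4: 7>-2) and is removed.
Bob's strategy C4 is strictly dominated by C2 (W: 0>-1, X: 9>8, Z: 1>-1) and is removed.
Among the remaining strategies, none is strictly dominated by another pure strategy of the same player, so the elimination stops.
Surviving strategies — Alice: {W, X, Z}; Bob: {C1, C2, C3}.

C1, C2, C3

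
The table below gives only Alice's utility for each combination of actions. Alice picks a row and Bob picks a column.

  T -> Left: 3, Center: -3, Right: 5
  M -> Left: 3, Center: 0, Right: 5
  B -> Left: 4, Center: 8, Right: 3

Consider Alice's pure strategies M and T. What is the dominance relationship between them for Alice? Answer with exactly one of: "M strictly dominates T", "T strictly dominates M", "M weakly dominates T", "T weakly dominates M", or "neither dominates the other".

Compare M to T across each choice by Bob: Left: 3=3, Center: 0>-3, Right: 5=5.
M is at least as good everywhere and strictly better somewhere (tied only at Left, Right), so M weakly but not strictly dominates T.

M weakly dominates T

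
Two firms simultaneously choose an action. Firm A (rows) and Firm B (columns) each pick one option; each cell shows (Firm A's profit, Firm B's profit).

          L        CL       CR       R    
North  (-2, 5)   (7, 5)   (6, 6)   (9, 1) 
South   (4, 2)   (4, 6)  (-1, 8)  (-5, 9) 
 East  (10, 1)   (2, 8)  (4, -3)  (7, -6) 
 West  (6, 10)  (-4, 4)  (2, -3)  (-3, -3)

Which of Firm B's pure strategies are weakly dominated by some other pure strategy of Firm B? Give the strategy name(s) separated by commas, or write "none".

none

L is not dominated — it holds its own against CL at West (10>4); CR at East (1>-3); R at North (5>1).
CL: no other strategy beats it everywhere (L at South (6>2); CR at East (8>-3); R at North (5>1)).
CR is not dominated — it holds its own against L at North (6>5); CL at North (6>5); R at North (6>1).
Nothing dominates R: L at South (9>2); CL at South (9>6); CR at South (9>8).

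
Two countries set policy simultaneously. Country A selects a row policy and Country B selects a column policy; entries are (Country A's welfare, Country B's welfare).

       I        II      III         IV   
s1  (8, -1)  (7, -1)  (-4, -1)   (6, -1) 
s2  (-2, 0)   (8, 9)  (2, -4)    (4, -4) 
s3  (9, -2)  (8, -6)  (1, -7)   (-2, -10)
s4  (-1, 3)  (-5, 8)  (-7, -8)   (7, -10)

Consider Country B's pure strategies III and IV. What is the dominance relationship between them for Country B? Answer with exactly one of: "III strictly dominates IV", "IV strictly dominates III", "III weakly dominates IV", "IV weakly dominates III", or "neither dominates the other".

III weakly dominates IV

Compare III to IV across each opponent action: s1: -1=-1, s2: -4=-4, s3: -7>-10, s4: -8>-10.
III is at least as good everywhere and strictly better somewhere (tied only at s1, s2), so III weakly but not strictly dominates IV.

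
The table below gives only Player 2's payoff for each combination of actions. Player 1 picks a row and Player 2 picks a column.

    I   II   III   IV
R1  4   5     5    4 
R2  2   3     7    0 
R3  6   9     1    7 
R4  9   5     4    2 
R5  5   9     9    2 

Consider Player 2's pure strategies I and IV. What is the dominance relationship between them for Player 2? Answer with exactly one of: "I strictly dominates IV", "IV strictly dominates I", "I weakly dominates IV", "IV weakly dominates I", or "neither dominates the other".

I's payoffs vs IV's, by Player 1's action — R1: 4=4, R2: 2>0, R3: 6<7, R4: 9>2, R5: 5>2.
I does better at R2, R4, R5 but worse at R3; neither strategy dominates the other.

neither dominates the other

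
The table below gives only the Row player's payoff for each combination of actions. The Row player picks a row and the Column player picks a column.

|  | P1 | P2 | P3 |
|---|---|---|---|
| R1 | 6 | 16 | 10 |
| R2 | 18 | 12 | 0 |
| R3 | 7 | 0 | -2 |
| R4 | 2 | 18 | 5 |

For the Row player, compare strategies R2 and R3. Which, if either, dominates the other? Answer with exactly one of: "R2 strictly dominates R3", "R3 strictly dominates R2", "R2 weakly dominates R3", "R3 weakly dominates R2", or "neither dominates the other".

R2 strictly dominates R3

Compare R2 to R3 across every action of the Column player: P1: 18>7, P2: 12>0, P3: 0>-2.
Every comparison favours R2, so R2 strictly dominates R3.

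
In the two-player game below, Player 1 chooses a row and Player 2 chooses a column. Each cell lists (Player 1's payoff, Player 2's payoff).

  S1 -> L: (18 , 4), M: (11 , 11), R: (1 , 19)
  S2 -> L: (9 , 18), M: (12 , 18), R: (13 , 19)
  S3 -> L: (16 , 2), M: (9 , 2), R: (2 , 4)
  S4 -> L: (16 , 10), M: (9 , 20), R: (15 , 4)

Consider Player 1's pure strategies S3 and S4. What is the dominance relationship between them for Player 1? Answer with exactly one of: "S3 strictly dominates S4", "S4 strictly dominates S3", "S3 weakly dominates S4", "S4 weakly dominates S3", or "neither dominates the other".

Compare S3 to S4 across each opponent action: L: 16=16, M: 9=9, R: 2<15.
S4 is at least as good everywhere and strictly better somewhere (tied at L, M), so S4 weakly dominates S3.

S4 weakly dominates S3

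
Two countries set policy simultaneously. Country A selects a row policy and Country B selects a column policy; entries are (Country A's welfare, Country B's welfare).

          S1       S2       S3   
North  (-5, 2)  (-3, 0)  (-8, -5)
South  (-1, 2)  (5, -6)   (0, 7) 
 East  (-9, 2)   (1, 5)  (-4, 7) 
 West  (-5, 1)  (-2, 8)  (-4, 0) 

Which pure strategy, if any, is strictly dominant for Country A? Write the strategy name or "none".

South

South vs North: S1: -1>-5, S2: 5>-3, S3: 0>-8.
South vs East: S1: -1>-9, S2: 5>1, S3: 0>-4.
South vs West: S1: -1>-5, S2: 5>-2, S3: 0>-4.
South strictly beats every other strategy against every opponent action, so it is strictly dominant.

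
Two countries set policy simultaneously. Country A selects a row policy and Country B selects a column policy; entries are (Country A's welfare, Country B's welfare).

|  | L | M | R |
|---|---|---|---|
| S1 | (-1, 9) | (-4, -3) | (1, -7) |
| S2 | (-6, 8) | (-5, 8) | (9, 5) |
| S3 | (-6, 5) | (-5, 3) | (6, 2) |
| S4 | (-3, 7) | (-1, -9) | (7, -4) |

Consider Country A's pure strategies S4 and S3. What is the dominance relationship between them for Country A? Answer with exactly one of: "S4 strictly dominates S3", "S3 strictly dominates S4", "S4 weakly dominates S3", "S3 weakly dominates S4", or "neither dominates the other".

S4's payoffs vs S3's, by Country B's action — L: -3>-6, M: -1>-5, R: 7>6.
Every comparison favours S4, so S4 strictly dominates S3.

S4 strictly dominates S3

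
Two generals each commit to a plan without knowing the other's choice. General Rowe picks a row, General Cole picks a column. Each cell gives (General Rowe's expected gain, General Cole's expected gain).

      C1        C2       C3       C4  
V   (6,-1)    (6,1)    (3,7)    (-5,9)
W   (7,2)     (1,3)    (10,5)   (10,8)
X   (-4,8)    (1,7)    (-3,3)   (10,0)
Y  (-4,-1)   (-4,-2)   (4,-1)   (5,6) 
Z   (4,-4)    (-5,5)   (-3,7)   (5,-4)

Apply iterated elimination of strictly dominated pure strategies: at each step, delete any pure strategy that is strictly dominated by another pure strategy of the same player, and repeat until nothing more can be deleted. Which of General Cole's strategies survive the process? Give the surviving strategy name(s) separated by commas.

C1, C2, C3, C4

For General Rowe, W strictly dominates Y on the remaining columns (C1: 7>-4, C2: 1>-4, C3: 10>4, C4: 10>5); eliminate Y.
General Rowe's strategy Z is strictly dominated by W (C1: 7>4, C2: 1>-5, C3: 10>-3, C4: 10>5) and is removed.
Among the remaining strategies, none is strictly dominated by another pure strategy of the same player, so the elimination stops.
Surviving strategies — General Rowe: {V, W, X}; General Cole: {C1, C2, C3, C4}.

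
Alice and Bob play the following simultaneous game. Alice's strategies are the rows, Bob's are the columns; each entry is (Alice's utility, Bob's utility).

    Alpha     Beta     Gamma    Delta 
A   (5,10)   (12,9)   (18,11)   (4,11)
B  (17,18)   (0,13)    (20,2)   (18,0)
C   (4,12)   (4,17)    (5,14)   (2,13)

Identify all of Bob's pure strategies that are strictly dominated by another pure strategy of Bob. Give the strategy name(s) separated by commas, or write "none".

none

Alpha is not dominated — it holds its own against Beta at A (10>9); Gamma at B (18>2); Delta at B (18>0).
Beta: no other strategy beats it everywhere (Alpha at C (17>12); Gamma at B (13>2); Delta at B (13>0)).
Nothing dominates Gamma: Alpha at A (11>10); Beta at A (11>9); Delta at A (11=11).
Delta: no other strategy beats it everywhere (Alpha at A (11>10); Beta at A (11>9); Gamma at A (11=11)).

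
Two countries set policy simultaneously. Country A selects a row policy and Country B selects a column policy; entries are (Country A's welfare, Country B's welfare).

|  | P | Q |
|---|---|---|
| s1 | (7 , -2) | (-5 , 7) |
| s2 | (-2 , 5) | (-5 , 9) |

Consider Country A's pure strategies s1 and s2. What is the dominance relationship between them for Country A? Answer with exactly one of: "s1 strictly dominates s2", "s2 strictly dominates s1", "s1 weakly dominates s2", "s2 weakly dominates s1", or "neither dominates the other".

s1 weakly dominates s2

s1's payoffs vs s2's, by Country B's action — P: 7>-2, Q: -5=-5.
s1 is at least as good everywhere and strictly better somewhere (tied only at Q), so s1 weakly but not strictly dominates s2.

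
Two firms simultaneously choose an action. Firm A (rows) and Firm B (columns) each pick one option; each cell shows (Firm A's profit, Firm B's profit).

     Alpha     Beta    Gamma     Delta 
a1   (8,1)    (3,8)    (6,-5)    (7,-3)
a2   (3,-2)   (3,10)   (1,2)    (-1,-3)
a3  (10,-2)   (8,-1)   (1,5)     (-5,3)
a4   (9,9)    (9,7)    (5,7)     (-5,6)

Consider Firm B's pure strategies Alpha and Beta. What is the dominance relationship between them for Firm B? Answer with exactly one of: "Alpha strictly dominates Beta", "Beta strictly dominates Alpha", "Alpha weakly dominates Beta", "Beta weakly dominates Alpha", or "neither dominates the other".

Compare Alpha to Beta across each opponent action: a1: 1<8, a2: -2<10, a3: -2<-1, a4: 9>7.
Alpha does better at a4 but worse at a1, a2, a3; neither strategy dominates the other.

neither dominates the other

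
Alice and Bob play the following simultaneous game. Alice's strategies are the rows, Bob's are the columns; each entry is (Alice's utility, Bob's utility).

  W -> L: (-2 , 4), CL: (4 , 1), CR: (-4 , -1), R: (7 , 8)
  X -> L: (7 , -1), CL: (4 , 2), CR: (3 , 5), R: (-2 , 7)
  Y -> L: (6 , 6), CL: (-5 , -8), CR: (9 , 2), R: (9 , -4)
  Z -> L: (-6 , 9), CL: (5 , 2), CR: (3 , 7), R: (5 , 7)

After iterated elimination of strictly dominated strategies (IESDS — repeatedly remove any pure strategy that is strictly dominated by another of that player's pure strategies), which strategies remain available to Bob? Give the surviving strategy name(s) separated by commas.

L, CR, R

Bob's strategy CL is strictly dominated by R (W: 8>1, X: 7>2, Y: -4>-8, Z: 7>2) and is removed.
Row W is eliminated: Y beats it against every remaining column (L: 6>-2, CR: 9>-4, R: 9>7).
Alice's strategy Z is strictly dominated by Y (L: 6>-6, CR: 9>3, R: 9>5) and is removed.
Among the remaining strategies, none is strictly dominated by another pure strategy of the same player, so the elimination stops.
Surviving strategies — Alice: {X, Y}; Bob: {L, CR, R}.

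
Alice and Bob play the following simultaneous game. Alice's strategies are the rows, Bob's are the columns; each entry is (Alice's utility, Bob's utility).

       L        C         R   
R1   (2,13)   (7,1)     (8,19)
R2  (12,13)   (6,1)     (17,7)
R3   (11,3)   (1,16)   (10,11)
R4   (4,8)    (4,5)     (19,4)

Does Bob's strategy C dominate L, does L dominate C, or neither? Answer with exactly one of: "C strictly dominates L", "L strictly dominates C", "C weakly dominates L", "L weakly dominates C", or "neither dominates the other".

neither dominates the other

C's payoffs vs L's, by Alice's action — R1: 1<13, R2: 1<13, R3: 16>3, R4: 5<8.
C does better at R3 but worse at R1, R2, R4; neither strategy dominates the other.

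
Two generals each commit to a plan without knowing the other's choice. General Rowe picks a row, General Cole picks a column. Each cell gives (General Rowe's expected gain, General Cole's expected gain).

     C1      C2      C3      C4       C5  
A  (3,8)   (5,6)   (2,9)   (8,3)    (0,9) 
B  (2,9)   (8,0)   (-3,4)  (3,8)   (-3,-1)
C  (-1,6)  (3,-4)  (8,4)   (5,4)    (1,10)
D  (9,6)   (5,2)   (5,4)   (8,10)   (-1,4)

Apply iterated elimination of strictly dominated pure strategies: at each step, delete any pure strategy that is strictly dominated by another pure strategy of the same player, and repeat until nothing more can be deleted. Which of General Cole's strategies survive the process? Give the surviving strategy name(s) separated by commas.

C1, C3, C4, C5

General Cole's strategy C2 is strictly dominated by C1 (A: 8>6, B: 9>0, C: 6>-4, D: 6>2) and is removed.
Row B is eliminated: A beats it against every remaining column (C1: 3>2, C3: 2>-3, C4: 8>3, C5: 0>-3).
Among the remaining strategies, none is strictly dominated by another pure strategy of the same player, so the elimination stops.
Surviving strategies — General Rowe: {A, C, D}; General Cole: {C1, C3, C4, C5}.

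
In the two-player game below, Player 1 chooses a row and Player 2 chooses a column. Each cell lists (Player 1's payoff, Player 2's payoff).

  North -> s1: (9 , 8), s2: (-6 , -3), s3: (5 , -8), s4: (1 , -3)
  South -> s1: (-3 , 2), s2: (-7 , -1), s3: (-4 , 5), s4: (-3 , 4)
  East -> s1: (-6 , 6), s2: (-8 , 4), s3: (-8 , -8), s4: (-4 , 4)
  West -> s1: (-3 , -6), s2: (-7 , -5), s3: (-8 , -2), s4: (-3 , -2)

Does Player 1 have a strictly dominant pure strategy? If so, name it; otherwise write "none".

North

North vs South: s1: 9>-3, s2: -6>-7, s3: 5>-4, s4: 1>-3.
North vs East: s1: 9>-6, s2: -6>-8, s3: 5>-8, s4: 1>-4.
North vs West: s1: 9>-3, s2: -6>-7, s3: 5>-8, s4: 1>-3.
North strictly beats every other strategy against every opponent action, so it is strictly dominant.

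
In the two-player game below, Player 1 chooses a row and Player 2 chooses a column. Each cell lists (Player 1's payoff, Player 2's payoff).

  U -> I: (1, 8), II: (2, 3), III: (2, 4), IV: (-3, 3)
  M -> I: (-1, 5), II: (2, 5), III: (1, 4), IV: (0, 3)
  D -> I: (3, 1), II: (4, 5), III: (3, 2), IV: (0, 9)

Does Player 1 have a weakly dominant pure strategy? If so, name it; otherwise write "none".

D vs U: I: 3>1, II: 4>2, III: 3>2, IV: 0>-3.
D vs M: I: 3>-1, II: 4>2, III: 3>1, IV: 0=0.
D is at least as good as every other strategy against every opponent action, so it is weakly dominant.

D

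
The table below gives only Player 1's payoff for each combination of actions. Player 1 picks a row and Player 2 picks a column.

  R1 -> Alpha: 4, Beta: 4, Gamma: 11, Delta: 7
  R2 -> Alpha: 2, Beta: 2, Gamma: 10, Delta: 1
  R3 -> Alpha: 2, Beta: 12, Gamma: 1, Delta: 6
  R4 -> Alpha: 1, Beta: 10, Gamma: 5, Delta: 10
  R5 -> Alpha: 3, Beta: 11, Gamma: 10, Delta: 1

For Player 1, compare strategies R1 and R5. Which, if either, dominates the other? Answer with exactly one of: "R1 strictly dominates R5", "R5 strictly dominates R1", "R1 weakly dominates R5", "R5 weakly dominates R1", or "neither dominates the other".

R1's payoffs vs R5's, by Player 2's action — Alpha: 4>3, Beta: 4<11, Gamma: 11>10, Delta: 7>1.
R1 does better at Alpha, Gamma, Delta but worse at Beta; neither strategy dominates the other.

neither dominates the other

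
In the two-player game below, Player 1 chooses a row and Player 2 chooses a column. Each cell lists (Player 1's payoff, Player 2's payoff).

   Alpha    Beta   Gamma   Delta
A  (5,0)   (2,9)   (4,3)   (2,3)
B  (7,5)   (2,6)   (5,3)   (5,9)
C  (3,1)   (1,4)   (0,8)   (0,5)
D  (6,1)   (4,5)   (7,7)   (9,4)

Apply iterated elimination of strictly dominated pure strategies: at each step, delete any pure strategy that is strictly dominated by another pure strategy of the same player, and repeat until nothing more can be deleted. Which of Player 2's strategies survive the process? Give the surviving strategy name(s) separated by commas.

Gamma

Player 1's strategy A is strictly dominated by D (Alpha: 6>5, Beta: 4>2, Gamma: 7>4, Delta: 9>2) and is removed.
Row C is eliminated: B beats it against every remaining column (Alpha: 7>3, Beta: 2>1, Gamma: 5>0, Delta: 5>0).
For Player 2, Beta strictly dominates Alpha on the remaining rows (B: 6>5, D: 5>1); eliminate Alpha.
Row B is eliminated: D beats it against every remaining column (Beta: 4>2, Gamma: 7>5, Delta: 9>5).
Column Beta is eliminated: Gamma beats it against every remaining row (D: 7>5).
Column Delta is eliminated: Gamma beats it against every remaining row (D: 7>4).
Among the remaining strategies, none is strictly dominated by another pure strategy of the same player, so the elimination stops.
Surviving strategies — Player 1: {D}; Player 2: {Gamma}.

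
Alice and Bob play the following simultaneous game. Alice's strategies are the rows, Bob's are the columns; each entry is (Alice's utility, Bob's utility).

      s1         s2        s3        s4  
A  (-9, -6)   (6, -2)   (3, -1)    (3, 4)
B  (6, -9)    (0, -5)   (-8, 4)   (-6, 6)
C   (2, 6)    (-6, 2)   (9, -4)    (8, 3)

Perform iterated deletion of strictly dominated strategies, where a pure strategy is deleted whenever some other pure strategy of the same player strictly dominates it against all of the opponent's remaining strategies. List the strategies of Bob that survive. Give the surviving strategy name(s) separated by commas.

s1, s4

Bob's strategy s2 is strictly dominated by s4 (A: 4>-2, B: 6>-5, C: 3>2) and is removed.
Alice's strategy A is strictly dominated by C (s1: 2>-9, s3: 9>3, s4: 8>3) and is removed.
Bob's strategy s3 is strictly dominated by s4 (B: 6>4, C: 3>-4) and is removed.
Among the remaining strategies, none is strictly dominated by another pure strategy of the same player, so the elimination stops.
Surviving strategies — Alice: {B, C}; Bob: {s1, s4}.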